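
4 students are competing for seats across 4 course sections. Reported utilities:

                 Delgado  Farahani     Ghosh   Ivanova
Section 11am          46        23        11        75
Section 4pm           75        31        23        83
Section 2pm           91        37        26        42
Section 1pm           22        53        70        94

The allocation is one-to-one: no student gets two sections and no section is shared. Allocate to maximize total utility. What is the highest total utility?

Maximum total: 267 points

This is a one-to-one assignment (maximum-weight bipartite matching).
Optimal: Delgado→Section 2pm (91 points), Farahani→Section 11am (23 points), Ghosh→Section 1pm (70 points), Ivanova→Section 4pm (83 points) — total 91+23+70+83 = 267 points.
Column-greedy (each section in turn goes to its best remaining student) gives 257 points, worse by 10.
Swapping Farahani↔Delgado (Farahani→Section 2pm 37 points, Delgado→Section 11am 46 points) loses 31.
Checked against all permutations: 267 points is optimal.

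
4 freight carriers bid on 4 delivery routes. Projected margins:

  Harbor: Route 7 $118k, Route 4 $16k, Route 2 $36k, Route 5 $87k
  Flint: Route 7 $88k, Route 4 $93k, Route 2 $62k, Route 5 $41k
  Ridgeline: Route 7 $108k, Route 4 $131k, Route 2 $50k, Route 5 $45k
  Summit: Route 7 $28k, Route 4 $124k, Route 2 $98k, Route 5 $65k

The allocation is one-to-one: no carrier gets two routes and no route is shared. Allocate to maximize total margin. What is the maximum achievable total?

Maximum total: $404k

Optimal: Harbor→Route 5 ($87k), Flint→Route 7 ($88k), Ridgeline→Route 4 ($131k), Summit→Route 2 ($98k) — total 87+88+131+98 = $404k.
Max-entry greedy (repeatedly take the single best remaining cell) gives $388k, worse by 16.
Swapping Harbor↔Ridgeline (Harbor→Route 4 $16k, Ridgeline→Route 5 $45k) loses 157.
Every other assignment is strictly worse.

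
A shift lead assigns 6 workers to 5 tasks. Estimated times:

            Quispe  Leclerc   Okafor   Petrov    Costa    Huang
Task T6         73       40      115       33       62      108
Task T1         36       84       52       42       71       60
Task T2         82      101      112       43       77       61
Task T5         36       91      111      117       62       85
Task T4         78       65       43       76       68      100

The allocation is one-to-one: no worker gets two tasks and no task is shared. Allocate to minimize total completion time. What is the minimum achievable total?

Min total: 222 min

Optimal: Leclerc→Task T6 (40 min), Petrov→Task T1 (42 min), Huang→Task T2 (61 min), Quispe→Task T5 (36 min), Okafor→Task T4 (43 min) — total 40+42+61+36+43 = 222 min.
Row-greedy (each worker in turn takes its cheapest remaining task) gives 224 min, worse by 2.
Swapping Okafor↔Quispe (Okafor→Task T5 111 min, Quispe→Task T4 78 min) adds 110.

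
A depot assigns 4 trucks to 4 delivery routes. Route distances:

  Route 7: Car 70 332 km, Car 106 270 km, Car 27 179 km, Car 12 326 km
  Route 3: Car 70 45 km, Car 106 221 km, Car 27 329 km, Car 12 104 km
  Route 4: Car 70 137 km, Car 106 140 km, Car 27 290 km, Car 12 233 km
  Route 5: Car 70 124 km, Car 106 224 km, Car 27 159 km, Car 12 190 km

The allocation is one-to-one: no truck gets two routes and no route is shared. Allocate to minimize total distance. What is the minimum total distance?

Optimal: Car 70→Route 5 (124 km), Car 106→Route 4 (140 km), Car 27→Route 7 (179 km), Car 12→Route 3 (104 km) — total 124+140+179+104 = 547 km.
Row-greedy (each truck in turn takes its cheapest remaining route) gives 670 km, worse by 123.

Min total: 547 km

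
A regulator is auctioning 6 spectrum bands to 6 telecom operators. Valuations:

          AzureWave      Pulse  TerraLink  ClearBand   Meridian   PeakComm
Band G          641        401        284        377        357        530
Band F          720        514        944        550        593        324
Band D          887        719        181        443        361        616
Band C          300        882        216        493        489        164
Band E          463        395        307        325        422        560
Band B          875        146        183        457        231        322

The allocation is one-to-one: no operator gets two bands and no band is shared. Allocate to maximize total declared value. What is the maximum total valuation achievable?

Optimal: AzureWave→Band D ($887M), Pulse→Band C ($882M), TerraLink→Band F ($944M), ClearBand→Band B ($457M), Meridian→Band E ($422M), PeakComm→Band G ($530M) — total 887+882+944+457+422+530 = $4122M.
Column-greedy (each band in turn goes to its best remaining operator) gives $3588M, worse by 534.

Max total: $4122M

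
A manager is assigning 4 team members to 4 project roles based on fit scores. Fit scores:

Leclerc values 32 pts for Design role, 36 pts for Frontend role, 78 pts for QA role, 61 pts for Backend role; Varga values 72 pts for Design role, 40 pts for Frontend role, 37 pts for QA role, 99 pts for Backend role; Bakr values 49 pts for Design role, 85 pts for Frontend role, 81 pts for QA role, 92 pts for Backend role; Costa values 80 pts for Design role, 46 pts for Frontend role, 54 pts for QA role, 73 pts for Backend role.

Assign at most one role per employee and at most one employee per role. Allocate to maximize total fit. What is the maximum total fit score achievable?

Optimal: Leclerc→QA role (78 pts), Varga→Backend role (99 pts), Bakr→Frontend role (85 pts), Costa→Design role (80 pts) — total 78+99+85+80 = 342 pts.
Next-best assignment: Leclerc→QA role, Varga→Design role, Bakr→Frontend role, Costa→Backend role = 308 pts.
Swapping Costa↔Bakr (Costa→Frontend role 46 pts, Bakr→Design role 49 pts) loses 70.

Maximum total: 342 pts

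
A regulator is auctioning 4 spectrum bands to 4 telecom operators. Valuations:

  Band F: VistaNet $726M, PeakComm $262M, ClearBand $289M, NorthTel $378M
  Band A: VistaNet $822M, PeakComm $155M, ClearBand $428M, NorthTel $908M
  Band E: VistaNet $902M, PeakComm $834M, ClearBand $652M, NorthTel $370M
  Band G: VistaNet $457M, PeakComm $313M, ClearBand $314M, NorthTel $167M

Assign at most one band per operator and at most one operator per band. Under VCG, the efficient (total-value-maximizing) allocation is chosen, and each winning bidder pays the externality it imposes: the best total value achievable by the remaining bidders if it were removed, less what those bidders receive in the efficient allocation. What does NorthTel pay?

Efficient allocation: VistaNet→Band F ($726M), PeakComm→Band E ($834M), ClearBand→Band G ($314M), NorthTel→Band A ($908M); total welfare W = $2782M.
NorthTel receives Band A at value $908M, so the others get W − 908 = $1874M.
Without NorthTel: best allocation of the remaining 3 bidders over all 4 bands is VistaNet→Band F ($726M), PeakComm→Band E ($834M), ClearBand→Band A ($428M), total $1988M.
VCG payment = (others' best without NorthTel) − (others' welfare with NorthTel) = 1988 − 1874 = $114M.

NorthTel pays $114M.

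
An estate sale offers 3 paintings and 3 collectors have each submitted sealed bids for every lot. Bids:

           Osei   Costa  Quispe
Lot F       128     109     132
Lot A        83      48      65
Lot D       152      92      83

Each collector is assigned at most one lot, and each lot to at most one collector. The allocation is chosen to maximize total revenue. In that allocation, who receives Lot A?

Costa receives Lot A.

This is the linear assignment problem.
Optimal: Osei→Lot D ($152), Costa→Lot A ($48), Quispe→Lot F ($132) — total 152+48+132 = $332.
Row-greedy (each collector in turn takes its best remaining lot) gives $326, worse by 6.
No other one-to-one assignment exceeds $332.
Costa's own top lot is Lot F ($109), but forcing Costa→Lot F and reassigning the rest optimally gives only $326 — worse by 6.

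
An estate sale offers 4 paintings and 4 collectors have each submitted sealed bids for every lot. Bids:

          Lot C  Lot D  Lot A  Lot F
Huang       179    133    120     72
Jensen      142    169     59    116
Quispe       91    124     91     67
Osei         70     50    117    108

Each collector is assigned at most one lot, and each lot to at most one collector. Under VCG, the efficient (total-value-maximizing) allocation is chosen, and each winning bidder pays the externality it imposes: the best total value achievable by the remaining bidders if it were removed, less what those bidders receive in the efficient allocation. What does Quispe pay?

Efficient allocation: Huang→Lot C ($179), Jensen→Lot D ($169), Quispe→Lot A ($91), Osei→Lot F ($108); total welfare W = $547.
Quispe receives Lot A at value $91, so the others get W − 91 = $456.
Without Quispe: best allocation of the remaining 3 bidders over all 4 lots is Huang→Lot C ($179), Jensen→Lot D ($169), Osei→Lot A ($117), total $465.
VCG payment = (others' best without Quispe) − (others' welfare with Quispe) = 465 − 456 = $9.

Quispe pays $9.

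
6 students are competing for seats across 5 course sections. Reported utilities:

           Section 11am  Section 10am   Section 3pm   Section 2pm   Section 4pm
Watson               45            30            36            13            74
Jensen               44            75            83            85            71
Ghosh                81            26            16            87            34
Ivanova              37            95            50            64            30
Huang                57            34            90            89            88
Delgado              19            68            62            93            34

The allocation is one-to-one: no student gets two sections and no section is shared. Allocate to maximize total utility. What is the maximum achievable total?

Optimal: Ghosh→Section 11am (81 points), Ivanova→Section 10am (95 points), Jensen→Section 3pm (83 points), Delgado→Section 2pm (93 points), Huang→Section 4pm (88 points) — total 81+95+83+93+88 = 440 points.
Max-entry greedy (repeatedly take the single best remaining cell) gives 433 points, worse by 7.
Next-best assignment: Ghosh→Section 11am, Ivanova→Section 10am, Huang→Section 3pm, Delgado→Section 2pm, Watson→Section 4pm = 433 points.
Swapping Delgado↔Ivanova (Delgado→Section 10am 68 points, Ivanova→Section 2pm 64 points) loses 56.
No other one-to-one assignment exceeds 440 points.

Maximum total: 440 points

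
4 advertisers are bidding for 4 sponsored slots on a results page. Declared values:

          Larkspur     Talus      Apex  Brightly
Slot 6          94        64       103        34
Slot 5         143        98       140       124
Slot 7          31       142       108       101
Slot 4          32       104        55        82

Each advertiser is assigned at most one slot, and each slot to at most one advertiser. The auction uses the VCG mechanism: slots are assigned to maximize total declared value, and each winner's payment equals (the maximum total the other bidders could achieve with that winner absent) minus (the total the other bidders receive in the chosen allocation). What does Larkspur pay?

Larkspur pays $42.

Efficient allocation: Larkspur→Slot 5 ($143), Talus→Slot 7 ($142), Apex→Slot 6 ($103), Brightly→Slot 4 ($82); total welfare W = $470.
Larkspur receives Slot 5 at value $143, so the others get W − 143 = $327.
Without Larkspur: best allocation of the remaining 3 bidders over all 4 slots is Talus→Slot 7 ($142), Apex→Slot 6 ($103), Brightly→Slot 5 ($124), total $369.
VCG payment = (others' best without Larkspur) − (others' welfare with Larkspur) = 369 − 327 = $42.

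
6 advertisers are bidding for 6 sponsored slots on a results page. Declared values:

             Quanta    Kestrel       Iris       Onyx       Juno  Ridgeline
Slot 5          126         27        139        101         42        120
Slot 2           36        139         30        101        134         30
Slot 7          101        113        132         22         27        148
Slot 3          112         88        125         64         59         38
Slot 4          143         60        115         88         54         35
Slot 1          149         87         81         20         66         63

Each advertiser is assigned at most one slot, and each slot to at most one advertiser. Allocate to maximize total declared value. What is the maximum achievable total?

This is a one-to-one assignment (maximum-weight bipartite matching).
Optimal: Quanta→Slot 1 ($149), Kestrel→Slot 3 ($88), Iris→Slot 5 ($139), Onyx→Slot 4 ($88), Juno→Slot 2 ($134), Ridgeline→Slot 7 ($148) — total 149+88+139+88+134+148 = $746.
Column-greedy (each slot in turn goes to its best remaining advertiser) gives $692, worse by 54.
Next-best assignment: Quanta→Slot 4, Kestrel→Slot 1, Iris→Slot 3, Onyx→Slot 5, Juno→Slot 2, Ridgeline→Slot 7 = $738.

Maximum total: $746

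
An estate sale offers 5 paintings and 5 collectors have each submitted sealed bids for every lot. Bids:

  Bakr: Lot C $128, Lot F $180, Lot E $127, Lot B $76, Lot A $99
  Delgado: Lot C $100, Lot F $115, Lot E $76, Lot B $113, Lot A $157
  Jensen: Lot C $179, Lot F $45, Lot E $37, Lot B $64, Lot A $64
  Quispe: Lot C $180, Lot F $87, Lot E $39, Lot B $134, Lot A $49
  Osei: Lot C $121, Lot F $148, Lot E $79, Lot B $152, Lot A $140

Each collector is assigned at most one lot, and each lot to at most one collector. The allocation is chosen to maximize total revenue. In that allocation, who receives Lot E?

Bakr receives Lot E.

Treat this as an assignment problem: match each collector to one lot.
Optimal: Bakr→Lot E ($127), Delgado→Lot A ($157), Jensen→Lot C ($179), Quispe→Lot B ($134), Osei→Lot F ($148) — total 127+157+179+134+148 = $745.
Max-entry greedy (repeatedly take the single best remaining cell) gives $706, worse by 39.
Next-best assignment: Bakr→Lot F, Delgado→Lot A, Jensen→Lot C, Quispe→Lot B, Osei→Lot E = $729.
Bakr's own top lot is Lot F ($180), but forcing Bakr→Lot F and reassigning the rest optimally gives only $729 — worse by 16.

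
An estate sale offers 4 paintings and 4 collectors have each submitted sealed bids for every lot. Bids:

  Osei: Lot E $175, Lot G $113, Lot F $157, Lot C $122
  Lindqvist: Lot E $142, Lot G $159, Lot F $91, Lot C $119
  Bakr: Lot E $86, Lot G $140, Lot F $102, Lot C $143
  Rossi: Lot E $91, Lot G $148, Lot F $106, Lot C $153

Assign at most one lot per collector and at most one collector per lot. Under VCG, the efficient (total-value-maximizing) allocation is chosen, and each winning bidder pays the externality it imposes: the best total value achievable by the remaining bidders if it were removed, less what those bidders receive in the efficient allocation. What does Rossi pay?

Efficient allocation: Osei→Lot F ($157), Lindqvist→Lot E ($142), Bakr→Lot G ($140), Rossi→Lot C ($153); total welfare W = $592.
Rossi receives Lot C at value $153, so the others get W − 153 = $439.
Without Rossi: best allocation of the remaining 3 bidders over all 4 lots is Osei→Lot E ($175), Lindqvist→Lot G ($159), Bakr→Lot C ($143), total $477.
VCG payment = (others' best without Rossi) − (others' welfare with Rossi) = 477 − 439 = $38.

Rossi pays $38.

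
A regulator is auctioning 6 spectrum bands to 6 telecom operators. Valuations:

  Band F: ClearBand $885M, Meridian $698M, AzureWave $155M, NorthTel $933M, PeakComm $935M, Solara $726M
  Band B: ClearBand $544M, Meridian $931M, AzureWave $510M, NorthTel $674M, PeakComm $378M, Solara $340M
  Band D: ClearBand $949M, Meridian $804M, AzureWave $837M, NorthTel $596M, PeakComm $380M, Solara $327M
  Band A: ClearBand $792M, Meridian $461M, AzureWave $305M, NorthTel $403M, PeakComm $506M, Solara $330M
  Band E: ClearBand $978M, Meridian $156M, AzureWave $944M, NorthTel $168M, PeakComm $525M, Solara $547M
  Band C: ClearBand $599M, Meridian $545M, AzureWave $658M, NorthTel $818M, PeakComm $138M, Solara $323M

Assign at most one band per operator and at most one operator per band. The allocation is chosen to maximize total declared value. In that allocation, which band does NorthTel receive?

NorthTel receives Band C.

Optimal: ClearBand→Band D ($949M), Meridian→Band B ($931M), AzureWave→Band E ($944M), NorthTel→Band C ($818M), PeakComm→Band F ($935M), Solara→Band A ($330M) — total 949+931+944+818+935+330 = $4907M.
Next-best assignment: ClearBand→Band D, Meridian→Band B, AzureWave→Band E, NorthTel→Band C, PeakComm→Band A, Solara→Band F = $4874M.
Every other assignment is strictly worse.
NorthTel's own top band is Band F ($933M), but forcing NorthTel→Band F and reassigning the rest optimally gives only $4586M — worse by 321.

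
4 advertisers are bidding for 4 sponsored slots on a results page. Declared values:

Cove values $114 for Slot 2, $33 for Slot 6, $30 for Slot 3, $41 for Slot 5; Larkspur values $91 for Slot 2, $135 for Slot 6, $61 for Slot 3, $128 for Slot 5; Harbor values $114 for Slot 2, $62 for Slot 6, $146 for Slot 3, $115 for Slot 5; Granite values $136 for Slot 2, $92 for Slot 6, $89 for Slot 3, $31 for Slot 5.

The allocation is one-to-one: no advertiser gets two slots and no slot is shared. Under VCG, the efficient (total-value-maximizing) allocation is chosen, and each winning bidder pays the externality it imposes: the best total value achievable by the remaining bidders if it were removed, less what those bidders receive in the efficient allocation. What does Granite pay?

Efficient allocation: Cove→Slot 2 ($114), Larkspur→Slot 5 ($128), Harbor→Slot 3 ($146), Granite→Slot 6 ($92); total welfare W = $480.
Granite receives Slot 6 at value $92, so the others get W − 92 = $388.
Without Granite: best allocation of the remaining 3 bidders over all 4 slots is Cove→Slot 2 ($114), Larkspur→Slot 6 ($135), Harbor→Slot 3 ($146), total $395.
VCG payment = (others' best without Granite) − (others' welfare with Granite) = 395 − 388 = $7.

Granite pays $7.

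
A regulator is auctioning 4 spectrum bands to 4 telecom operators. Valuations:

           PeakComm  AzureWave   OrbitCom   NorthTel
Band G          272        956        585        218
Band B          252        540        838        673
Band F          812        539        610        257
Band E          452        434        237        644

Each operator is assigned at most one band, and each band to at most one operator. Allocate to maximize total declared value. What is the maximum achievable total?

Maximum total: $3250M

Optimal: PeakComm→Band F ($812M), AzureWave→Band G ($956M), OrbitCom→Band B ($838M), NorthTel→Band E ($644M) — total 812+956+838+644 = $3250M.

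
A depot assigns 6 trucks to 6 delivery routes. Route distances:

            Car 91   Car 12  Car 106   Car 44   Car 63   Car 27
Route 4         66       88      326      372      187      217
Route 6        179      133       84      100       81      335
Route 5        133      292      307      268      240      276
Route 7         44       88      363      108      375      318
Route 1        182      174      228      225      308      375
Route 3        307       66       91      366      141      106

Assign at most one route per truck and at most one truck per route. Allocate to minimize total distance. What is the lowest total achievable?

This is the linear assignment problem.
Optimal: Car 91→Route 5 (133 km), Car 12→Route 4 (88 km), Car 106→Route 1 (228 km), Car 44→Route 7 (108 km), Car 63→Route 6 (81 km), Car 27→Route 3 (106 km) — total 133+88+228+108+81+106 = 744 km.
Min-entry greedy (repeatedly take the single cheapest remaining cell) gives 940 km, worse by 196.
Swapping Car 44↔Car 63 (Car 44→Route 6 100 km, Car 63→Route 7 375 km) adds 286.
No other one-to-one assignment undercuts 744 km.

Minimum total: 744 km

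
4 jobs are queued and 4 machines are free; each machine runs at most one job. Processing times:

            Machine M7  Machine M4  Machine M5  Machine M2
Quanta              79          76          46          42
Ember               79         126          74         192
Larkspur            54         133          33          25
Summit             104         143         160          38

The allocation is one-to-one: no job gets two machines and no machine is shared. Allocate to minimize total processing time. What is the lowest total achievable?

Optimal: Quanta→Machine M4 (76 min), Ember→Machine M7 (79 min), Larkspur→Machine M5 (33 min), Summit→Machine M2 (38 min) — total 76+79+33+38 = 226 min.
Column-greedy (each machine in turn goes to its cheapest remaining job) gives 242 min, worse by 16.
Next-best assignment: Quanta→Machine M4, Ember→Machine M5, Larkspur→Machine M7, Summit→Machine M2 = 242 min.
Checked against all permutations: 226 min is optimal.

Minimum total: 226 min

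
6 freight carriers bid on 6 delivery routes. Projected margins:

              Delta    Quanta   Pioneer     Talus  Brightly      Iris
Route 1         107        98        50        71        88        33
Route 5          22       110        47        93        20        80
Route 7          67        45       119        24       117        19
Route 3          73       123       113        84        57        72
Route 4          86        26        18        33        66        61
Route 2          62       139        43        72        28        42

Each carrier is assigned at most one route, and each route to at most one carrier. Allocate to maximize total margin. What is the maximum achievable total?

Maximum total: $630k

Optimal: Delta→Route 1 ($107k), Quanta→Route 2 ($139k), Pioneer→Route 3 ($113k), Talus→Route 5 ($93k), Brightly→Route 7 ($117k), Iris→Route 4 ($61k) — total 107+139+113+93+117+61 = $630k.
Column-greedy (each route in turn goes to its best remaining carrier) gives $528k, worse by 102.
Next-best assignment: Delta→Route 4, Quanta→Route 2, Pioneer→Route 3, Talus→Route 1, Brightly→Route 7, Iris→Route 5 = $606k.
Swapping Quanta↔Talus (Quanta→Route 5 $110k, Talus→Route 2 $72k) loses 50.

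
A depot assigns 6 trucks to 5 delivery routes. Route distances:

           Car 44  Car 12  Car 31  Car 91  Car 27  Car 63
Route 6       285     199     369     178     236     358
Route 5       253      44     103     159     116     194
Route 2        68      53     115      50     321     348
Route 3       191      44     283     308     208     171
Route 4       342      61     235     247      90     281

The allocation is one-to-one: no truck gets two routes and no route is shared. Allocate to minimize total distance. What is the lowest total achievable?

Minimum total: 483 km

This is the linear assignment problem.
Optimal: Car 91→Route 6 (178 km), Car 31→Route 5 (103 km), Car 44→Route 2 (68 km), Car 12→Route 3 (44 km), Car 27→Route 4 (90 km) — total 178+103+68+44+90 = 483 km.
Swapping Car 27↔Car 44 (Car 27→Route 2 321 km, Car 44→Route 4 342 km) adds 505.
Every other assignment is strictly worse.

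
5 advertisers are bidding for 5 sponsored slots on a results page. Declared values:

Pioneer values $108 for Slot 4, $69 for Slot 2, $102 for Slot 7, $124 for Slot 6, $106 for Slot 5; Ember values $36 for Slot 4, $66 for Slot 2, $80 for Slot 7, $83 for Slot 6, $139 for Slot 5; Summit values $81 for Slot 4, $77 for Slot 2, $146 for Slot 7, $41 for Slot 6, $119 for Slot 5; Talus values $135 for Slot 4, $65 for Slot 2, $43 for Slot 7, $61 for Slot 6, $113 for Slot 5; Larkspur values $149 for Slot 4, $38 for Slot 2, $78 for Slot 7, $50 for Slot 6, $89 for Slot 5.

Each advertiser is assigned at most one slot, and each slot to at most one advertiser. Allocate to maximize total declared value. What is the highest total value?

Maximum total: $623

This is the linear assignment problem.
Optimal: Pioneer→Slot 6 ($124), Ember→Slot 5 ($139), Summit→Slot 7 ($146), Talus→Slot 2 ($65), Larkspur→Slot 4 ($149) — total 124+139+146+65+149 = $623.
Row-greedy (each advertiser in turn takes its best remaining slot) gives $582, worse by 41.
Swapping Larkspur↔Summit (Larkspur→Slot 7 $78, Summit→Slot 4 $81) loses 136.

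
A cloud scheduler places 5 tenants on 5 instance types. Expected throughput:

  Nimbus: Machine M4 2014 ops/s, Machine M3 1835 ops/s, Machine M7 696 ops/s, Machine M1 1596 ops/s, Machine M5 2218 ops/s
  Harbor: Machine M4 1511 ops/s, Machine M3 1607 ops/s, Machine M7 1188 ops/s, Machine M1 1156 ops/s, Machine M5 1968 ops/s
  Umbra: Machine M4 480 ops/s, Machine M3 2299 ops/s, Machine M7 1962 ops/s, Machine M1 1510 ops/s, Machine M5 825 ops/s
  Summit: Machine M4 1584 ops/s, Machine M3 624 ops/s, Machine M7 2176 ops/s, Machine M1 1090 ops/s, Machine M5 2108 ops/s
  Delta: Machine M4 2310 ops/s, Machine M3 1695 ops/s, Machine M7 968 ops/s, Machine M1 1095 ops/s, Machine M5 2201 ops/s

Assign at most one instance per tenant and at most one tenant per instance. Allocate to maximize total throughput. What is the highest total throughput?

Optimal: Nimbus→Machine M1 (1596 ops/s), Harbor→Machine M5 (1968 ops/s), Umbra→Machine M3 (2299 ops/s), Summit→Machine M7 (2176 ops/s), Delta→Machine M4 (2310 ops/s) — total 1596+1968+2299+2176+2310 = 10349 ops/s.
Row-greedy (each tenant in turn takes its best remaining instance) gives 8466 ops/s, worse by 1883.
Next-best assignment: Nimbus→Machine M5, Harbor→Machine M1, Umbra→Machine M3, Summit→Machine M7, Delta→Machine M4 = 10159 ops/s.
Every other assignment is strictly worse.

Max total: 10349 ops/s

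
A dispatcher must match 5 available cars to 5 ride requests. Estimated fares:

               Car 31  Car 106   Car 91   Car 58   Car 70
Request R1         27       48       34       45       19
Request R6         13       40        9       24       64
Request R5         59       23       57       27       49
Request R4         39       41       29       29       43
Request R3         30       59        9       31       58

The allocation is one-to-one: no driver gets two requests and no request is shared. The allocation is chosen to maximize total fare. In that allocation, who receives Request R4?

This is a one-to-one assignment (maximum-weight bipartite matching).
Optimal: Car 31→Request R4 ($39), Car 106→Request R3 ($59), Car 91→Request R5 ($57), Car 58→Request R1 ($45), Car 70→Request R6 ($64) — total 39+59+57+45+64 = $264.
Max-entry greedy (repeatedly take the single best remaining cell) gives $256, worse by 8.
Every other assignment is strictly worse.
Car 31's own top request is Request R5 ($59), but forcing Car 31→Request R5 and reassigning the rest optimally gives only $256 — worse by 8.

Car 31 receives Request R4.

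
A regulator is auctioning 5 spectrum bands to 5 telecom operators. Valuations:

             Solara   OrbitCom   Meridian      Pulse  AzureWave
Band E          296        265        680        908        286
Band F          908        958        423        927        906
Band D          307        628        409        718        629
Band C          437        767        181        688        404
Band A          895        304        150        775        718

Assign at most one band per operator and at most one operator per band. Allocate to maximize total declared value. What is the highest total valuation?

Maximum total: $3966M

Optimal: Solara→Band A ($895M), OrbitCom→Band C ($767M), Meridian→Band E ($680M), Pulse→Band D ($718M), AzureWave→Band F ($906M) — total 895+767+680+718+906 = $3966M.
Row-greedy (each operator in turn takes its best remaining band) gives $3759M, worse by 207.
Next-best assignment: Solara→Band A, OrbitCom→Band C, Meridian→Band E, Pulse→Band F, AzureWave→Band D = $3898M.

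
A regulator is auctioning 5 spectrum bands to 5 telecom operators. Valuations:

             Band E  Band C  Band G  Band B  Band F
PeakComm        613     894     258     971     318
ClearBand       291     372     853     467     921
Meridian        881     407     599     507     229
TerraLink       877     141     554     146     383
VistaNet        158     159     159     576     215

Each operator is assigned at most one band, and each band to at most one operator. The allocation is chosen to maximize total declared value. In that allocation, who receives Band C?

Optimal: PeakComm→Band C ($894M), ClearBand→Band F ($921M), Meridian→Band G ($599M), TerraLink→Band E ($877M), VistaNet→Band B ($576M) — total 894+921+599+877+576 = $3867M.
Column-greedy (each band in turn goes to its best remaining operator) gives $3587M, worse by 280.
Next-best assignment: PeakComm→Band C, ClearBand→Band F, Meridian→Band E, TerraLink→Band G, VistaNet→Band B = $3826M.
No other one-to-one assignment exceeds $3867M.
PeakComm's own top band is Band B ($971M), but forcing PeakComm→Band B and reassigning the rest optimally gives only $3527M — worse by 340.

PeakComm receives Band C.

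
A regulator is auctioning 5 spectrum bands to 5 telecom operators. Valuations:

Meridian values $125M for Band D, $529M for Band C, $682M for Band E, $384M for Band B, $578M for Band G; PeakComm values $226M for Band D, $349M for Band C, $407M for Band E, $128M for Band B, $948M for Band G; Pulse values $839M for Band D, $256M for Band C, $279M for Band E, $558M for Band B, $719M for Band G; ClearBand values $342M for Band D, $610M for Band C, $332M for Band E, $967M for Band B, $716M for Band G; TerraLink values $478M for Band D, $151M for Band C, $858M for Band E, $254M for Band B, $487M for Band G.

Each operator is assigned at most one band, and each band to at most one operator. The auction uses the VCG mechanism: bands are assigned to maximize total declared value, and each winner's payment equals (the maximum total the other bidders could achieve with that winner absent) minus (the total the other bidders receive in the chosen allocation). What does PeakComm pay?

Efficient allocation: Meridian→Band C ($529M), PeakComm→Band G ($948M), Pulse→Band D ($839M), ClearBand→Band B ($967M), TerraLink→Band E ($858M); total welfare W = $4141M.
PeakComm receives Band G at value $948M, so the others get W − 948 = $3193M.
Without PeakComm: best allocation of the remaining 4 bidders over all 5 bands is Meridian→Band G ($578M), Pulse→Band D ($839M), ClearBand→Band B ($967M), TerraLink→Band E ($858M), total $3242M.
VCG payment = (others' best without PeakComm) − (others' welfare with PeakComm) = 3242 − 3193 = $49M.

PeakComm pays $49M.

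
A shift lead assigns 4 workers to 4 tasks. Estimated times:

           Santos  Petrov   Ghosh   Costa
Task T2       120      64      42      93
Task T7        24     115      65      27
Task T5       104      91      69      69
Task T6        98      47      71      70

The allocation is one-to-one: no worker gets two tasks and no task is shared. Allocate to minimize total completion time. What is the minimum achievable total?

Optimal: Santos→Task T7 (24 min), Petrov→Task T6 (47 min), Ghosh→Task T2 (42 min), Costa→Task T5 (69 min) — total 24+47+42+69 = 182 min.
Next-best assignment: Santos→Task T5, Petrov→Task T6, Ghosh→Task T2, Costa→Task T7 = 220 min.

Minimum total: 182 min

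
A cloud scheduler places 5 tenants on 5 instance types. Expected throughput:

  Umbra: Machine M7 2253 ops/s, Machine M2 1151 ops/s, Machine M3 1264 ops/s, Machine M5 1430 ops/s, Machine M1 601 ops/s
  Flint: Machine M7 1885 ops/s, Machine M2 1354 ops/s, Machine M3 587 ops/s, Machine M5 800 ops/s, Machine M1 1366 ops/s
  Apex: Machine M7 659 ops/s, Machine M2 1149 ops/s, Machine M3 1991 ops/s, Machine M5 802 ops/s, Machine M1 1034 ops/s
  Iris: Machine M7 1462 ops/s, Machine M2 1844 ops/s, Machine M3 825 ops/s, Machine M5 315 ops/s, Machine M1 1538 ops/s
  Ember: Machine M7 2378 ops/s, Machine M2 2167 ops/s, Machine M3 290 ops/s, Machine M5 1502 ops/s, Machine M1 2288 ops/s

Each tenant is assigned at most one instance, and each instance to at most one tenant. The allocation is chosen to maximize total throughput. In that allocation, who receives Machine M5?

Optimal: Umbra→Machine M5 (1430 ops/s), Flint→Machine M7 (1885 ops/s), Apex→Machine M3 (1991 ops/s), Iris→Machine M2 (1844 ops/s), Ember→Machine M1 (2288 ops/s) — total 1430+1885+1991+1844+2288 = 9438 ops/s.
Column-greedy (each instance in turn goes to its best remaining tenant) gives 9009 ops/s, worse by 429.
Swapping Umbra↔Iris (Umbra→Machine M2 1151 ops/s, Iris→Machine M5 315 ops/s) loses 1808.
Umbra's own top instance is Machine M7 (2253 ops/s), but forcing Umbra→Machine M7 and reassigning the rest optimally gives only 9176 ops/s — worse by 262.

Umbra receives Machine M5.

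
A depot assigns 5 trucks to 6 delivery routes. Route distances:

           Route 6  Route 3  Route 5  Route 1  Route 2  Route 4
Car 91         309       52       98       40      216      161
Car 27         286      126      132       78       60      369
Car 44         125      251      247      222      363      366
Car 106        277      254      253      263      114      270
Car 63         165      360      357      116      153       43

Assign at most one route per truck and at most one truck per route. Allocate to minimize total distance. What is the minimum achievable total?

Minimum total: 412 km

Optimal: Car 91→Route 3 (52 km), Car 27→Route 1 (78 km), Car 44→Route 6 (125 km), Car 106→Route 2 (114 km), Car 63→Route 4 (43 km) — total 52+78+125+114+43 = 412 km.
Next-best assignment: Car 91→Route 1, Car 27→Route 3, Car 44→Route 6, Car 106→Route 2, Car 63→Route 4 = 448 km.
Swapping Car 91↔Car 27 (Car 91→Route 1 40 km, Car 27→Route 3 126 km) adds 36.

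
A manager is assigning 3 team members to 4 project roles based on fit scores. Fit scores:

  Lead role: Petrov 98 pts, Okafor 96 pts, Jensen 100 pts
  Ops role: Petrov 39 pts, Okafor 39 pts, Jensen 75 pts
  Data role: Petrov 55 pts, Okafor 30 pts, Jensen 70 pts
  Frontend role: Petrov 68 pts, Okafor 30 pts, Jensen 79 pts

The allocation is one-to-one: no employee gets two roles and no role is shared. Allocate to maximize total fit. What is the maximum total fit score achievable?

Max total: 239 pts

Optimal: Petrov→Frontend role (68 pts), Okafor→Lead role (96 pts), Jensen→Ops role (75 pts) — total 68+96+75 = 239 pts.
Column-greedy (each role in turn goes to its best remaining employee) gives 169 pts, worse by 70.
Next-best assignment: Petrov→Frontend role, Okafor→Lead role, Jensen→Data role = 234 pts.
Swapping Okafor↔Jensen (Okafor→Ops role 39 pts, Jensen→Lead role 100 pts) loses 32.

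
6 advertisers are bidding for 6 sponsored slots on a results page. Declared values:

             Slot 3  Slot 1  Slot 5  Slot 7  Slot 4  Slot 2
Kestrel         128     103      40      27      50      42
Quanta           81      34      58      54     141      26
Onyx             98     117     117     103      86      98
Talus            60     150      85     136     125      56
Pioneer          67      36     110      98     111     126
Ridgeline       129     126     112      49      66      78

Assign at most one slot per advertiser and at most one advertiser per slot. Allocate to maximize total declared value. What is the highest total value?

Maximum total: $774

Optimal: Kestrel→Slot 3 ($128), Quanta→Slot 4 ($141), Onyx→Slot 5 ($117), Talus→Slot 7 ($136), Pioneer→Slot 2 ($126), Ridgeline→Slot 1 ($126) — total 128+141+117+136+126+126 = $774.
Column-greedy (each slot in turn goes to its best remaining advertiser) gives $677, worse by 97.
Next-best assignment: Kestrel→Slot 3, Quanta→Slot 4, Onyx→Slot 1, Talus→Slot 7, Pioneer→Slot 2, Ridgeline→Slot 5 = $760.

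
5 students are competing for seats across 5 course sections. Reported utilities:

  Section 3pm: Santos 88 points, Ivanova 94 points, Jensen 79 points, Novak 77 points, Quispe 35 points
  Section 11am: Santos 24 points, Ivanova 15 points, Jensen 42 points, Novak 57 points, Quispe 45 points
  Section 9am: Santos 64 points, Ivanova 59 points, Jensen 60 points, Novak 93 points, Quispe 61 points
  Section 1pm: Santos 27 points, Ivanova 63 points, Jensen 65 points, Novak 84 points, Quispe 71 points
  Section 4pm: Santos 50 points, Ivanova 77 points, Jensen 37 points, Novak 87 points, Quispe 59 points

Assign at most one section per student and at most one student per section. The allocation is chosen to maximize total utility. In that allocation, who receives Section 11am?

This is a one-to-one assignment (maximum-weight bipartite matching).
Optimal: Santos→Section 3pm (88 points), Ivanova→Section 4pm (77 points), Jensen→Section 11am (42 points), Novak→Section 9am (93 points), Quispe→Section 1pm (71 points) — total 88+77+42+93+71 = 371 points.
Max-entry greedy (repeatedly take the single best remaining cell) gives 350 points, worse by 21.
Next-best assignment: Santos→Section 3pm, Ivanova→Section 4pm, Jensen→Section 1pm, Novak→Section 9am, Quispe→Section 11am = 368 points.
Swapping Quispe↔Jensen (Quispe→Section 11am 45 points, Jensen→Section 1pm 65 points) loses 3.
Jensen's own top section is Section 3pm (79 points), but forcing Jensen→Section 3pm and reassigning the rest optimally gives only 349 points — worse by 22.

Jensen receives Section 11am.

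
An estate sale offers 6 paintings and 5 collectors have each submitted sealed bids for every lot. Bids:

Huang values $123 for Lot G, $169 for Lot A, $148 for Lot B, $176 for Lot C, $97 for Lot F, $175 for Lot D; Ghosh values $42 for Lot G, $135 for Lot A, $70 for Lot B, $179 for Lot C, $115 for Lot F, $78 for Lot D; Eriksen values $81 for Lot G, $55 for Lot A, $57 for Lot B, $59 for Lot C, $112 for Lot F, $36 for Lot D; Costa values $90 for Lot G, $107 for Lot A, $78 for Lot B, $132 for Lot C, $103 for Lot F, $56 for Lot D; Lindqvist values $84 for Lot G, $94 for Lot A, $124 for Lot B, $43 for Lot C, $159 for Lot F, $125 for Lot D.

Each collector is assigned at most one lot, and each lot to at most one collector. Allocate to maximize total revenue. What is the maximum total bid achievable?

Optimal: Huang→Lot D ($175), Ghosh→Lot C ($179), Eriksen→Lot G ($81), Costa→Lot A ($107), Lindqvist→Lot F ($159) — total 175+179+81+107+159 = $701.
Column-greedy (each lot in turn goes to its best remaining collector) gives $626, worse by 75.
Next-best assignment: Huang→Lot D, Ghosh→Lot C, Eriksen→Lot F, Costa→Lot A, Lindqvist→Lot B = $697.

Max total: $701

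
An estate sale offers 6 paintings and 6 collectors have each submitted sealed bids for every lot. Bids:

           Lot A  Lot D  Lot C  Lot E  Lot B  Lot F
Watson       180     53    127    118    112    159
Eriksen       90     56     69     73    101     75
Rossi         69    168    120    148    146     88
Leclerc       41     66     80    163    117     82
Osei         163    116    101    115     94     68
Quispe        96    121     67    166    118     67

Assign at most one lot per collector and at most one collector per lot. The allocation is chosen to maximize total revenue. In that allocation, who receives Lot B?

Leclerc receives Lot B.

Treat this as an assignment problem: match each collector to one lot.
Optimal: Watson→Lot F ($159), Eriksen→Lot C ($69), Rossi→Lot D ($168), Leclerc→Lot B ($117), Osei→Lot A ($163), Quispe→Lot E ($166) — total 159+69+168+117+163+166 = $842.
Max-entry greedy (repeatedly take the single best remaining cell) gives $807, worse by 35.
Swapping Leclerc↔Osei (Leclerc→Lot A $41, Osei→Lot B $94) loses 145.
Leclerc's own top lot is Lot E ($163), but forcing Leclerc→Lot E and reassigning the rest optimally gives only $840 — worse by 2.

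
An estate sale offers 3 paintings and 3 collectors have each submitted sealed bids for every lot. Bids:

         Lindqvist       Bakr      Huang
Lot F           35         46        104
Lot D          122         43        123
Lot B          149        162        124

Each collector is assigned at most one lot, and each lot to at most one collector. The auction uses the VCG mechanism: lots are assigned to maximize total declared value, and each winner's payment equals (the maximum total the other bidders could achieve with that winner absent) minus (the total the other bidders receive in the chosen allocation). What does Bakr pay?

Bakr pays $46.

Efficient allocation: Lindqvist→Lot D ($122), Bakr→Lot B ($162), Huang→Lot F ($104); total welfare W = $388.
Bakr receives Lot B at value $162, so the others get W − 162 = $226.
Without Bakr: best allocation of the remaining 2 bidders over all 3 lots is Lindqvist→Lot B ($149), Huang→Lot D ($123), total $272.
VCG payment = (others' best without Bakr) − (others' welfare with Bakr) = 272 − 226 = $46.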